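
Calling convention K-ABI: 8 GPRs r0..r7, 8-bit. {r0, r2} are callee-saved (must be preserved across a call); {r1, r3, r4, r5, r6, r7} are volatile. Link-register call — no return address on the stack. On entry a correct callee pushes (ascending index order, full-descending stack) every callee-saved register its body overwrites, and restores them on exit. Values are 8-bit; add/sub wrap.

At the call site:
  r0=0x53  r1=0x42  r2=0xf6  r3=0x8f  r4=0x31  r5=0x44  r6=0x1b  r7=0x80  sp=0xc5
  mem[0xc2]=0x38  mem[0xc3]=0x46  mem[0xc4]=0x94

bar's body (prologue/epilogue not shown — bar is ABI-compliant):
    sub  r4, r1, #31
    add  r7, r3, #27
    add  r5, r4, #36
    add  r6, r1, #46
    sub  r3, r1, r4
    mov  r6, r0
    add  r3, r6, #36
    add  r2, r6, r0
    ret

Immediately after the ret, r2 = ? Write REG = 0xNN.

prologue: push r2 → mem[0xc4]=0xf6, sp=0xc4
body[0] sub  r4, r1, #31 → r4=0x23
body[1] add  r7, r3, #27 → r7=0xaa
body[2] add  r5, r4, #36 → r5=0x47
body[3] add  r6, r1, #46 → r6=0x70
body[4] sub  r3, r1, r4 → r3=0x1f
body[5] mov  r6, r0 → r6=0x53
body[6] add  r3, r6, #36 → r3=0x77
body[7] add  r2, r6, r0 → r2=0xa6
epilogue: pop r2=0xf6, sp=0xc5
r2 is callee-saved → restored

REG = 0xf6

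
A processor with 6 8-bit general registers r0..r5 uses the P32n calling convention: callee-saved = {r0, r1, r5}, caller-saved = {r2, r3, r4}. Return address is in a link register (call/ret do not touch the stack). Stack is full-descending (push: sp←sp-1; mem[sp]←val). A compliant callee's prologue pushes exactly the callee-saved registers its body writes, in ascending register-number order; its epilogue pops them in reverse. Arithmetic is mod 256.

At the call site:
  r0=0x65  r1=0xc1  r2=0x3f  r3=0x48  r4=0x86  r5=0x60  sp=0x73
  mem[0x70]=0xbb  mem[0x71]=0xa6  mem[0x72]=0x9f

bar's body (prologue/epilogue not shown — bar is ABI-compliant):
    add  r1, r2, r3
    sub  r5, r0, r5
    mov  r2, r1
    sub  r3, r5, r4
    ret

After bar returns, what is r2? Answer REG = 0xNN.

REG = 0x87

prologue: push r1 -> mem[0x72]=0xc1, sp=0x72
prologue: push r5 -> mem[0x71]=0x60, sp=0x71
body[0] add  r1, r2, r3 -> r1=0x87
body[1] sub  r5, r0, r5 -> r5=0x05
body[2] mov  r2, r1 -> r2=0x87
body[3] sub  r3, r5, r4 -> r3=0x7f
epilogue: pop r5=0x60, sp=0x72
epilogue: pop r1=0xc1, sp=0x73
r2 is caller-saved -> body value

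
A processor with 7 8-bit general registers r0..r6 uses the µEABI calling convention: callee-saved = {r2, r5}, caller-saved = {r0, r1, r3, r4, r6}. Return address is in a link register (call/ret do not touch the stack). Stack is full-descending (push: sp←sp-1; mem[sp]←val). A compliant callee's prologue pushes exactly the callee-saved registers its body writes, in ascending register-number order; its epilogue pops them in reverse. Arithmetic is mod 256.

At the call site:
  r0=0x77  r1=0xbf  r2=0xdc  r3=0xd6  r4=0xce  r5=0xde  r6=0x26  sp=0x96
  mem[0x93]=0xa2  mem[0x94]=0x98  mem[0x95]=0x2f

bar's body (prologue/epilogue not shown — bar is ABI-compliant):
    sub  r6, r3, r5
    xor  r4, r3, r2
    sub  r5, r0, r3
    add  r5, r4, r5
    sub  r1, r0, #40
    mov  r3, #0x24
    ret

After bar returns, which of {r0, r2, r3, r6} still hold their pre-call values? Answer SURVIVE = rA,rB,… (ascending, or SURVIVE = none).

prologue: push r5 -> mem[0x95]=0xde, sp=0x95
body[0] sub  r6, r3, r5 -> r6=0xf8
body[1] xor  r4, r3, r2 -> r4=0x0a
body[2] sub  r5, r0, r3 -> r5=0xa1
body[3] add  r5, r4, r5 -> r5=0xab
body[4] sub  r1, r0, #40 -> r1=0x4f
body[5] mov  r3, #0x24 -> r3=0x24
epilogue: pop r5=0xde, sp=0x96
r0: caller-saved, written=False
r2: callee-saved, written=False
r3: caller-saved, written=True
r6: caller-saved, written=True

SURVIVE = r0,r2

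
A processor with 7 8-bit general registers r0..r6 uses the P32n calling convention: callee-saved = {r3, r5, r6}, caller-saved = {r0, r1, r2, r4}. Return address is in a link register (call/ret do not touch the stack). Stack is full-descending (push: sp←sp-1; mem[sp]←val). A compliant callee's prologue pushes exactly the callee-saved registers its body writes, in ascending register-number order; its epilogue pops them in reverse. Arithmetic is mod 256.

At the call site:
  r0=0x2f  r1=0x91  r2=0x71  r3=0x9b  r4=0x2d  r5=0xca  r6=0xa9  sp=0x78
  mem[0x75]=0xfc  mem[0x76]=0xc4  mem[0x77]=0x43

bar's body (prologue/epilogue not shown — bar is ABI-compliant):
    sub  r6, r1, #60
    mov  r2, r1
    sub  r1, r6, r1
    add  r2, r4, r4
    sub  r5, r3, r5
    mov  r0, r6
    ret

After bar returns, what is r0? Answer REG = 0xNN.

prologue: push r5 → mem[0x77]=0xca, sp=0x77
prologue: push r6 → mem[0x76]=0xa9, sp=0x76
body[0] sub  r6, r1, #60 → r6=0x55
body[1] mov  r2, r1 → r2=0x91
body[2] sub  r1, r6, r1 → r1=0xc4
body[3] add  r2, r4, r4 → r2=0x5a
body[4] sub  r5, r3, r5 → r5=0xd1
body[5] mov  r0, r6 → r0=0x55
epilogue: pop r6=0xa9, sp=0x77
epilogue: pop r5=0xca, sp=0x78
r0 is caller-saved → body value

REG = 0x55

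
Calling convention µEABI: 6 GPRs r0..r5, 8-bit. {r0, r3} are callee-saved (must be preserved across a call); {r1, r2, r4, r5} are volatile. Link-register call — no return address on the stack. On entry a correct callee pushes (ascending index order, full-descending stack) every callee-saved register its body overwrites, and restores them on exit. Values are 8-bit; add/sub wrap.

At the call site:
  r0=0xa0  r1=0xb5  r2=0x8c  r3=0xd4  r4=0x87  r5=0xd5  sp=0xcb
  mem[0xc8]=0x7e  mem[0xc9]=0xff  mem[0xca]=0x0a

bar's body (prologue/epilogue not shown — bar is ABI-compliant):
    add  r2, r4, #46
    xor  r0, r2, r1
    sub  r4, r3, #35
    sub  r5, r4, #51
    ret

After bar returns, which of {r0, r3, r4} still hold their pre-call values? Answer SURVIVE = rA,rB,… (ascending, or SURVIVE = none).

prologue: push r0 -> mem[0xca]=0xa0, sp=0xca
body[0] add  r2, r4, #46 -> r2=0xb5
body[1] xor  r0, r2, r1 -> r0=0x00
body[2] sub  r4, r3, #35 -> r4=0xb1
body[3] sub  r5, r4, #51 -> r5=0x7e
epilogue: pop r0=0xa0, sp=0xcb
r0: callee-saved, written=True
r3: callee-saved, written=False
r4: caller-saved, written=True

SURVIVE = r0,r3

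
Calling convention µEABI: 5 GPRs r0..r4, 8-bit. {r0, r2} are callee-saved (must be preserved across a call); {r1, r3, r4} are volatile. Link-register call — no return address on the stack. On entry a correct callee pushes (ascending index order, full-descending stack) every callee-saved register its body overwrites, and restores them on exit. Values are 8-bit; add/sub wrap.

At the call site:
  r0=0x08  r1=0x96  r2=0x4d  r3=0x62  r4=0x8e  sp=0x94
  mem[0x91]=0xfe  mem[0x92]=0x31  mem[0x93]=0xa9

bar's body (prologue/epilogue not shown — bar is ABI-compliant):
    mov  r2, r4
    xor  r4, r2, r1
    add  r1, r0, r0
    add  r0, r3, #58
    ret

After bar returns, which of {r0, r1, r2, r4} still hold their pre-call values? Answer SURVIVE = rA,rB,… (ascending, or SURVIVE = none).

prologue: push r0 -> mem[0x93]=0x08, sp=0x93
prologue: push r2 -> mem[0x92]=0x4d, sp=0x92
body[0] mov  r2, r4 -> r2=0x8e
body[1] xor  r4, r2, r1 -> r4=0x18
body[2] add  r1, r0, r0 -> r1=0x10
body[3] add  r0, r3, #58 -> r0=0x9c
epilogue: pop r2=0x4d, sp=0x93
epilogue: pop r0=0x08, sp=0x94
r0: callee-saved, written=True
r1: caller-saved, written=True
r2: callee-saved, written=True
r4: caller-saved, written=True

SURVIVE = r0,r2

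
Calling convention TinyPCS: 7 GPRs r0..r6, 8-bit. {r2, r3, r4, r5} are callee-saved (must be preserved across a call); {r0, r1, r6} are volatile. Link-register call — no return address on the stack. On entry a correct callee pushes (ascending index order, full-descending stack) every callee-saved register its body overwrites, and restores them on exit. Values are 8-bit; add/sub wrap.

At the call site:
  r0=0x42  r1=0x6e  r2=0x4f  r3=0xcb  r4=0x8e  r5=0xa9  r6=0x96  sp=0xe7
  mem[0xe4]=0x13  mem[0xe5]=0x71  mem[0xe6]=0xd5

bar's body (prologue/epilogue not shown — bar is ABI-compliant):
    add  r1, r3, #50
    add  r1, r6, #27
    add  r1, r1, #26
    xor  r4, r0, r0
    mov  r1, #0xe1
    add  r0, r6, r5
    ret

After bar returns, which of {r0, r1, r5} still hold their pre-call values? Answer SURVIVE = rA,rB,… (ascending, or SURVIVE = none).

SURVIVE = r5

prologue: push r4 -> mem[0xe6]=0x8e, sp=0xe6
body[0] add  r1, r3, #50 -> r1=0xfd
body[1] add  r1, r6, #27 -> r1=0xb1
body[2] add  r1, r1, #26 -> r1=0xcb
body[3] xor  r4, r0, r0 -> r4=0x00
body[4] mov  r1, #0xe1 -> r1=0xe1
body[5] add  r0, r6, r5 -> r0=0x3f
epilogue: pop r4=0x8e, sp=0xe7
r0: caller-saved, written=True
r1: caller-saved, written=True
r5: callee-saved, written=False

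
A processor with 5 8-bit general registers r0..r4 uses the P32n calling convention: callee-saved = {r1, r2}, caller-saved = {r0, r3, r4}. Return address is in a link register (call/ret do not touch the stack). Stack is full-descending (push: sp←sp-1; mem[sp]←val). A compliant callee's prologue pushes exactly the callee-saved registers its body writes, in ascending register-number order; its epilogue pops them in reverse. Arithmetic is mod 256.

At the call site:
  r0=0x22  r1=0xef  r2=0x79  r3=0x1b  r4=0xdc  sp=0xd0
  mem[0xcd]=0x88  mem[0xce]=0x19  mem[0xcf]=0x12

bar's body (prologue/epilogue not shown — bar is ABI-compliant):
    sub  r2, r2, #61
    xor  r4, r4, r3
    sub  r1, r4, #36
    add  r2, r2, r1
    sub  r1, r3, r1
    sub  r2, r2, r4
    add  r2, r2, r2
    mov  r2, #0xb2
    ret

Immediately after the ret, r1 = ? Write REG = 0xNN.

REG = 0xef

prologue: push r1 -> mem[0xcf]=0xef, sp=0xcf
prologue: push r2 -> mem[0xce]=0x79, sp=0xce
body[0] sub  r2, r2, #61 -> r2=0x3c
body[1] xor  r4, r4, r3 -> r4=0xc7
body[2] sub  r1, r4, #36 -> r1=0xa3
body[3] add  r2, r2, r1 -> r2=0xdf
body[4] sub  r1, r3, r1 -> r1=0x78
body[5] sub  r2, r2, r4 -> r2=0x18
body[6] add  r2, r2, r2 -> r2=0x30
body[7] mov  r2, #0xb2 -> r2=0xb2
epilogue: pop r2=0x79, sp=0xcf
epilogue: pop r1=0xef, sp=0xd0
r1 is callee-saved -> restored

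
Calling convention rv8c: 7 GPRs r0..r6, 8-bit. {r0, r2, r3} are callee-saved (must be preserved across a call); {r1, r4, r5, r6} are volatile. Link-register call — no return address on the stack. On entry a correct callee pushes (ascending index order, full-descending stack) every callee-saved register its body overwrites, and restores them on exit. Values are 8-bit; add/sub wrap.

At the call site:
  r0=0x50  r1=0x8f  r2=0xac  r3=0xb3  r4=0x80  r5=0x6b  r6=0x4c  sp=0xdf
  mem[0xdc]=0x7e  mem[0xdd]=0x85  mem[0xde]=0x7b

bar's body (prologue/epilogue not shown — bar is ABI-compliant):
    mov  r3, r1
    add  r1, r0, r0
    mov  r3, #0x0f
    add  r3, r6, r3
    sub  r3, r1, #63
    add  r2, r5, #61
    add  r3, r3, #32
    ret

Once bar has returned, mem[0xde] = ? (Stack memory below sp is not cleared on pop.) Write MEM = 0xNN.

MEM = 0xac

prologue: push r2 → mem[0xde]=0xac, sp=0xde
prologue: push r3 → mem[0xdd]=0xb3, sp=0xdd
body[0] mov  r3, r1 → r3=0x8f
body[1] add  r1, r0, r0 → r1=0xa0
body[2] mov  r3, #0x0f → r3=0x0f
body[3] add  r3, r6, r3 → r3=0x5b
body[4] sub  r3, r1, #63 → r3=0x61
body[5] add  r2, r5, #61 → r2=0xa8
body[6] add  r3, r3, #32 → r3=0x81
epilogue: pop r3=0xb3, sp=0xde
epilogue: pop r2=0xac, sp=0xdf
prologue pushed ['r2', 'r3'] at ['0xde', '0xdd']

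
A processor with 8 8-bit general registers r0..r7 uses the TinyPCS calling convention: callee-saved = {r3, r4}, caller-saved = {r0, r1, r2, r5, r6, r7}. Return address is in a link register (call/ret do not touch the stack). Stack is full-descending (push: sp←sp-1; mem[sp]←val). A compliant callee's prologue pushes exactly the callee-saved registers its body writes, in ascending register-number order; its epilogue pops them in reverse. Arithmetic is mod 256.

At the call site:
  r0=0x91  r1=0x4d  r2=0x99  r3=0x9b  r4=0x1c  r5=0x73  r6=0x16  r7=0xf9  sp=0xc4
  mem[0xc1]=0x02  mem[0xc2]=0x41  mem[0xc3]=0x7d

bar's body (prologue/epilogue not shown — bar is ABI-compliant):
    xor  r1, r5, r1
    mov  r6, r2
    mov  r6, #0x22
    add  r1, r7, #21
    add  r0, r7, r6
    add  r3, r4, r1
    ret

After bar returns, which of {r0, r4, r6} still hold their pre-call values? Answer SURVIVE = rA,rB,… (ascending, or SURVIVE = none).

SURVIVE = r4

prologue: push r3 -> mem[0xc3]=0x9b, sp=0xc3
body[0] xor  r1, r5, r1 -> r1=0x3e
body[1] mov  r6, r2 -> r6=0x99
body[2] mov  r6, #0x22 -> r6=0x22
body[3] add  r1, r7, #21 -> r1=0x0e
body[4] add  r0, r7, r6 -> r0=0x1b
body[5] add  r3, r4, r1 -> r3=0x2a
epilogue: pop r3=0x9b, sp=0xc4
r0: caller-saved, written=True
r4: callee-saved, written=False
r6: caller-saved, written=True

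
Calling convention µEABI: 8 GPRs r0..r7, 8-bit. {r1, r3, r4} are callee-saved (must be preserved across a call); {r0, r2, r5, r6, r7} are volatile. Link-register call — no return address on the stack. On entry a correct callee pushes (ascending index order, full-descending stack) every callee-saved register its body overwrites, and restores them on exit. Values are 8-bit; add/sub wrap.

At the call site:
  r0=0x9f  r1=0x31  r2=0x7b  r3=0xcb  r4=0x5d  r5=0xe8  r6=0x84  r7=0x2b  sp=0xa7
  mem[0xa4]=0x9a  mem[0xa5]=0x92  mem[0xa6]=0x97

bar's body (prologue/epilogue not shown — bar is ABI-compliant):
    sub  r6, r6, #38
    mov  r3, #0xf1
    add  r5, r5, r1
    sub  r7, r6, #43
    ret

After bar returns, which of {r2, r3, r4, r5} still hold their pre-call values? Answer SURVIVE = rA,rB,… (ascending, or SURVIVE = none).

SURVIVE = r2,r3,r4

prologue: push r3 -> mem[0xa6]=0xcb, sp=0xa6
body[0] sub  r6, r6, #38 -> r6=0x5e
body[1] mov  r3, #0xf1 -> r3=0xf1
body[2] add  r5, r5, r1 -> r5=0x19
body[3] sub  r7, r6, #43 -> r7=0x33
epilogue: pop r3=0xcb, sp=0xa7
r2: caller-saved, written=False
r3: callee-saved, written=True
r4: callee-saved, written=False
r5: caller-saved, written=True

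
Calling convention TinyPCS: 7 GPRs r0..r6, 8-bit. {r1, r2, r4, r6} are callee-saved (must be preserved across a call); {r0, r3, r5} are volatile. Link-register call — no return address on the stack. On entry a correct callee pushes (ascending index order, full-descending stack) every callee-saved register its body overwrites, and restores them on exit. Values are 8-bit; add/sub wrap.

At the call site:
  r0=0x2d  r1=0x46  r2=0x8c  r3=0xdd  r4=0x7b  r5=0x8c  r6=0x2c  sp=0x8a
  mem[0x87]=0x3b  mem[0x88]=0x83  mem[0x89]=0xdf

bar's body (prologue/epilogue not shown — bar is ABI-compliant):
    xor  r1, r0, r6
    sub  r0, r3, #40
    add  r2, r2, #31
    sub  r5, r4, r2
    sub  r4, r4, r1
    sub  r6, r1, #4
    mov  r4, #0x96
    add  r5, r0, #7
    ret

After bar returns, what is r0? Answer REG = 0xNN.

REG = 0xb5

prologue: push r1 → mem[0x89]=0x46, sp=0x89
prologue: push r2 → mem[0x88]=0x8c, sp=0x88
prologue: push r4 → mem[0x87]=0x7b, sp=0x87
prologue: push r6 → mem[0x86]=0x2c, sp=0x86
body[0] xor  r1, r0, r6 → r1=0x01
body[1] sub  r0, r3, #40 → r0=0xb5
body[2] add  r2, r2, #31 → r2=0xab
body[3] sub  r5, r4, r2 → r5=0xd0
body[4] sub  r4, r4, r1 → r4=0x7a
body[5] sub  r6, r1, #4 → r6=0xfd
body[6] mov  r4, #0x96 → r4=0x96
body[7] add  r5, r0, #7 → r5=0xbc
epilogue: pop r6=0x2c, sp=0x87
epilogue: pop r4=0x7b, sp=0x88
epilogue: pop r2=0x8c, sp=0x89
epilogue: pop r1=0x46, sp=0x8a
r0 is caller-saved → body value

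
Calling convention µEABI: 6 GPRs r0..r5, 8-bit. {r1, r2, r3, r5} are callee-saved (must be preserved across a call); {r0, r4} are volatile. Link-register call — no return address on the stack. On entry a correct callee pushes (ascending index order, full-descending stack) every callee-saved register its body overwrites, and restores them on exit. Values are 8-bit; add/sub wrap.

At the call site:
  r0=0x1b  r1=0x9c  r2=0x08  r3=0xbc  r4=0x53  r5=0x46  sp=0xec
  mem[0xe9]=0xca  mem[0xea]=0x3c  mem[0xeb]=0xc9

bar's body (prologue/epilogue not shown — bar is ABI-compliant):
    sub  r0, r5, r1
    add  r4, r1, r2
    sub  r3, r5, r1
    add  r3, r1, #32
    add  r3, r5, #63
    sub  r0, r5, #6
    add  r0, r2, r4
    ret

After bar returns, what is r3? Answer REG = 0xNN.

REG = 0xbc

prologue: push r3 → mem[0xeb]=0xbc, sp=0xeb
body[0] sub  r0, r5, r1 → r0=0xaa
body[1] add  r4, r1, r2 → r4=0xa4
body[2] sub  r3, r5, r1 → r3=0xaa
body[3] add  r3, r1, #32 → r3=0xbc
body[4] add  r3, r5, #63 → r3=0x85
body[5] sub  r0, r5, #6 → r0=0x40
body[6] add  r0, r2, r4 → r0=0xac
epilogue: pop r3=0xbc, sp=0xec
r3 is callee-saved → restored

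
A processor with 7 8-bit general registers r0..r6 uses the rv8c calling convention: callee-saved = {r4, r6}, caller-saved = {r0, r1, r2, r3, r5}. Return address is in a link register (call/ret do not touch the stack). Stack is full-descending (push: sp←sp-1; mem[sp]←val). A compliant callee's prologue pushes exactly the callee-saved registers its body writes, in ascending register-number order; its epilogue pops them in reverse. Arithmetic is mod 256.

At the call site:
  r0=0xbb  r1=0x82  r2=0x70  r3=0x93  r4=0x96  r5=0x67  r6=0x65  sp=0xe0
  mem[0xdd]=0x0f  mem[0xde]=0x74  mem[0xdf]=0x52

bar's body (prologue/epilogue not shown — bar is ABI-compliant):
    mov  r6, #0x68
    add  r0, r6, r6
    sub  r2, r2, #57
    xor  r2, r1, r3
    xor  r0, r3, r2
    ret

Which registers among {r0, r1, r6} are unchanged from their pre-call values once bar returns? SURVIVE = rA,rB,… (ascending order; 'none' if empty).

SURVIVE = r1,r6

prologue: push r6 -> mem[0xdf]=0x65, sp=0xdf
body[0] mov  r6, #0x68 -> r6=0x68
body[1] add  r0, r6, r6 -> r0=0xd0
body[2] sub  r2, r2, #57 -> r2=0x37
body[3] xor  r2, r1, r3 -> r2=0x11
body[4] xor  r0, r3, r2 -> r0=0x82
epilogue: pop r6=0x65, sp=0xe0
r0: caller-saved, written=True
r1: caller-saved, written=False
r6: callee-saved, written=True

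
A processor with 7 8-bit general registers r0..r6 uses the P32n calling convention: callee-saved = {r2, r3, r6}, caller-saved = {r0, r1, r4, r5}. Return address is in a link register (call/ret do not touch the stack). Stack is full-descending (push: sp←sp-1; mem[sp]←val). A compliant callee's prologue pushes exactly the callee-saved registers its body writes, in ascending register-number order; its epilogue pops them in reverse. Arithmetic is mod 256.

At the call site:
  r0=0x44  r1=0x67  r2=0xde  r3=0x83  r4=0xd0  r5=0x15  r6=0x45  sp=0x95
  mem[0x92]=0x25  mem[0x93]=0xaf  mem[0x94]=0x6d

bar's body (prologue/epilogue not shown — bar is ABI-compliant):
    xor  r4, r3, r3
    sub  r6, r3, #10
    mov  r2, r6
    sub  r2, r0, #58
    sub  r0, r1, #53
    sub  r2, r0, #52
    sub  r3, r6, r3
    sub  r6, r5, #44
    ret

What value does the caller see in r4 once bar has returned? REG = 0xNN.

REG = 0x00

prologue: push r2 → mem[0x94]=0xde, sp=0x94
prologue: push r3 → mem[0x93]=0x83, sp=0x93
prologue: push r6 → mem[0x92]=0x45, sp=0x92
body[0] xor  r4, r3, r3 → r4=0x00
body[1] sub  r6, r3, #10 → r6=0x79
body[2] mov  r2, r6 → r2=0x79
body[3] sub  r2, r0, #58 → r2=0x0a
body[4] sub  r0, r1, #53 → r0=0x32
body[5] sub  r2, r0, #52 → r2=0xfe
body[6] sub  r3, r6, r3 → r3=0xf6
body[7] sub  r6, r5, #44 → r6=0xe9
epilogue: pop r6=0x45, sp=0x93
epilogue: pop r3=0x83, sp=0x94
epilogue: pop r2=0xde, sp=0x95
r4 is caller-saved → body value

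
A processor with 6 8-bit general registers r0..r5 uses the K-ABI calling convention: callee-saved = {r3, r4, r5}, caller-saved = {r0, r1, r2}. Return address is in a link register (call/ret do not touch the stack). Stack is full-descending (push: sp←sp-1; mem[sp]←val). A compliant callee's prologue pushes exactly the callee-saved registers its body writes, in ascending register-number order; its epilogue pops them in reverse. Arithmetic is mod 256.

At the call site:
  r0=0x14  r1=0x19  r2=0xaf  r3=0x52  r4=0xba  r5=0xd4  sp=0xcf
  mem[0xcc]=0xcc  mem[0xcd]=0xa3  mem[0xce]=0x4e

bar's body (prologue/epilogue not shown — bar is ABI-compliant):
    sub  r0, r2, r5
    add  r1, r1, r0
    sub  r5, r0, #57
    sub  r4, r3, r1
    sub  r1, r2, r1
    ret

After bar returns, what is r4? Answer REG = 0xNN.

prologue: push r4 → mem[0xce]=0xba, sp=0xce
prologue: push r5 → mem[0xcd]=0xd4, sp=0xcd
body[0] sub  r0, r2, r5 → r0=0xdb
body[1] add  r1, r1, r0 → r1=0xf4
body[2] sub  r5, r0, #57 → r5=0xa2
body[3] sub  r4, r3, r1 → r4=0x5e
body[4] sub  r1, r2, r1 → r1=0xbb
epilogue: pop r5=0xd4, sp=0xce
epilogue: pop r4=0xba, sp=0xcf
r4 is callee-saved → restored

REG = 0xba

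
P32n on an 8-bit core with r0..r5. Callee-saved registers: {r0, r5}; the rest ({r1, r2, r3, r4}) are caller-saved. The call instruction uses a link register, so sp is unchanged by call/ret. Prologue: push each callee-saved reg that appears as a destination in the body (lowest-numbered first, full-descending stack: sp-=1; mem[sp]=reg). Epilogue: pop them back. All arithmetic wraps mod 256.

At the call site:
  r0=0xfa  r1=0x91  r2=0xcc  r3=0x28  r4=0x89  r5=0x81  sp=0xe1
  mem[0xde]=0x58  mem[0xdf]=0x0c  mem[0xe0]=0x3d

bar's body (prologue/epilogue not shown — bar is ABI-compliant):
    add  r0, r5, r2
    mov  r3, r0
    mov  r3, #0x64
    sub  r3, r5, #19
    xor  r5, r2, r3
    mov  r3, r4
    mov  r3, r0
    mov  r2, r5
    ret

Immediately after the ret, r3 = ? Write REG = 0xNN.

prologue: push r0 -> mem[0xe0]=0xfa, sp=0xe0
prologue: push r5 -> mem[0xdf]=0x81, sp=0xdf
body[0] add  r0, r5, r2 -> r0=0x4d
body[1] mov  r3, r0 -> r3=0x4d
body[2] mov  r3, #0x64 -> r3=0x64
body[3] sub  r3, r5, #19 -> r3=0x6e
body[4] xor  r5, r2, r3 -> r5=0xa2
body[5] mov  r3, r4 -> r3=0x89
body[6] mov  r3, r0 -> r3=0x4d
body[7] mov  r2, r5 -> r2=0xa2
epilogue: pop r5=0x81, sp=0xe0
epilogue: pop r0=0xfa, sp=0xe1
r3 is caller-saved -> body value

REG = 0x4d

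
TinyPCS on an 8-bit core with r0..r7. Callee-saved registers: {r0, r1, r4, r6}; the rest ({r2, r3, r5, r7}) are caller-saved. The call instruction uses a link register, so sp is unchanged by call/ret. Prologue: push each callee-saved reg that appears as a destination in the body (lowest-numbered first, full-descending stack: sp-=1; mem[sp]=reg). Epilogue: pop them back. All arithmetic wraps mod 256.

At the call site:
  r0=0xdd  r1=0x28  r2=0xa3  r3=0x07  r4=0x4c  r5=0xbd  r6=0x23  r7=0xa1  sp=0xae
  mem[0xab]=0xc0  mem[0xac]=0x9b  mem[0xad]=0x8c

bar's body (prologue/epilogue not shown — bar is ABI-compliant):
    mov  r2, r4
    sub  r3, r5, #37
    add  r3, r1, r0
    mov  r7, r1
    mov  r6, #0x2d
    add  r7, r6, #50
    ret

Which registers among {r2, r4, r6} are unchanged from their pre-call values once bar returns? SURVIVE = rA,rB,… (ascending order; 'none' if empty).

SURVIVE = r4,r6

prologue: push r6 -> mem[0xad]=0x23, sp=0xad
body[0] mov  r2, r4 -> r2=0x4c
body[1] sub  r3, r5, #37 -> r3=0x98
body[2] add  r3, r1, r0 -> r3=0x05
body[3] mov  r7, r1 -> r7=0x28
body[4] mov  r6, #0x2d -> r6=0x2d
body[5] add  r7, r6, #50 -> r7=0x5f
epilogue: pop r6=0x23, sp=0xae
r2: caller-saved, written=True
r4: callee-saved, written=False
r6: callee-saved, written=True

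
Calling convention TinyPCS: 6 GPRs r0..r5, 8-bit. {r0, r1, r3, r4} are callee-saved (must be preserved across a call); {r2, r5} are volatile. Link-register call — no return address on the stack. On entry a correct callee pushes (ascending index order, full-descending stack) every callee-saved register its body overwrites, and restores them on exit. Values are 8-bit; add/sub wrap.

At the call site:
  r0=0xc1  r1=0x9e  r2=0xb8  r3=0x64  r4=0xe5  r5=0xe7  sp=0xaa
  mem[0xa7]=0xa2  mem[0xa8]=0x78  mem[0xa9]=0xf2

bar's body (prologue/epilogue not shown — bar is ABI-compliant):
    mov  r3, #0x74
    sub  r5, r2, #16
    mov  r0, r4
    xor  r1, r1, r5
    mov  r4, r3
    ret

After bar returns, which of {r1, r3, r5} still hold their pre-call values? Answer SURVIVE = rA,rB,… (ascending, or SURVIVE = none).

SURVIVE = r1,r3

prologue: push r0 → mem[0xa9]=0xc1, sp=0xa9
prologue: push r1 → mem[0xa8]=0x9e, sp=0xa8
prologue: push r3 → mem[0xa7]=0x64, sp=0xa7
prologue: push r4 → mem[0xa6]=0xe5, sp=0xa6
body[0] mov  r3, #0x74 → r3=0x74
body[1] sub  r5, r2, #16 → r5=0xa8
body[2] mov  r0, r4 → r0=0xe5
body[3] xor  r1, r1, r5 → r1=0x36
body[4] mov  r4, r3 → r4=0x74
epilogue: pop r4=0xe5, sp=0xa7
epilogue: pop r3=0x64, sp=0xa8
epilogue: pop r1=0x9e, sp=0xa9
epilogue: pop r0=0xc1, sp=0xaa
r1: callee-saved, written=True
r3: callee-saved, written=True
r5: caller-saved, written=True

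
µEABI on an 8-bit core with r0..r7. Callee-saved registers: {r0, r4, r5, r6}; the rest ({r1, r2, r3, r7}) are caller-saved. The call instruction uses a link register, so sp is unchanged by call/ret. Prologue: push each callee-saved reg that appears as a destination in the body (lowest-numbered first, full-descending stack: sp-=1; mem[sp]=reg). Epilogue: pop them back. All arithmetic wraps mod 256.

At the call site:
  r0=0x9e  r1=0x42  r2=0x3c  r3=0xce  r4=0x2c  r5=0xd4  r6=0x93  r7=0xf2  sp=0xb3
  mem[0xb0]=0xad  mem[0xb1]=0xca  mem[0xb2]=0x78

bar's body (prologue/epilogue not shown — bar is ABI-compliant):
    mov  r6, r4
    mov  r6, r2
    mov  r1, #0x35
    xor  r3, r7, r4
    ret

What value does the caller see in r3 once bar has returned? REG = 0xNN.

REG = 0xde

prologue: push r6 -> mem[0xb2]=0x93, sp=0xb2
body[0] mov  r6, r4 -> r6=0x2c
body[1] mov  r6, r2 -> r6=0x3c
body[2] mov  r1, #0x35 -> r1=0x35
body[3] xor  r3, r7, r4 -> r3=0xde
epilogue: pop r6=0x93, sp=0xb3
r3 is caller-saved -> body value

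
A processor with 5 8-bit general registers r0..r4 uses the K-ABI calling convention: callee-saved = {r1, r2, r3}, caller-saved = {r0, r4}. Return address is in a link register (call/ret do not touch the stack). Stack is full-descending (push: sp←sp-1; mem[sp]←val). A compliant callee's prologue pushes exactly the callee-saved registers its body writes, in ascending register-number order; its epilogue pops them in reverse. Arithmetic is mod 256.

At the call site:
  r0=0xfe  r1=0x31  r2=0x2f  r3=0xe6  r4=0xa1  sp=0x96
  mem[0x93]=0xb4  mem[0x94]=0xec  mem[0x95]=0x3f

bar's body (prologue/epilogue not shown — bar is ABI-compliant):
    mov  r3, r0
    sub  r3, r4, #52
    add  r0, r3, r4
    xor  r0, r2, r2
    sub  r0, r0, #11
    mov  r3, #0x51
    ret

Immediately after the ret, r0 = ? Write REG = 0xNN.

REG = 0xf5

prologue: push r3 -> mem[0x95]=0xe6, sp=0x95
body[0] mov  r3, r0 -> r3=0xfe
body[1] sub  r3, r4, #52 -> r3=0x6d
body[2] add  r0, r3, r4 -> r0=0x0e
body[3] xor  r0, r2, r2 -> r0=0x00
body[4] sub  r0, r0, #11 -> r0=0xf5
body[5] mov  r3, #0x51 -> r3=0x51
epilogue: pop r3=0xe6, sp=0x96
r0 is caller-saved -> body value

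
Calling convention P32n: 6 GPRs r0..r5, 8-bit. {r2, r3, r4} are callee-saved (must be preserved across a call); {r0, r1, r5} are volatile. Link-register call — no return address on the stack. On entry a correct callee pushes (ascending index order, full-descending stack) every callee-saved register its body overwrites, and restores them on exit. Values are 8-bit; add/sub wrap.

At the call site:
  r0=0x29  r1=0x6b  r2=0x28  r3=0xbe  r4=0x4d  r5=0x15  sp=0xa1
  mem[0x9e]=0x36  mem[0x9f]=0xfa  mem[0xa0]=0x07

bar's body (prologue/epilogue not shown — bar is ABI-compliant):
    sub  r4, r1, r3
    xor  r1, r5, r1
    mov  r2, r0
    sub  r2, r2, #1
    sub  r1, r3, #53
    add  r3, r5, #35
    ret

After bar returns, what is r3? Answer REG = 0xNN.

REG = 0xbe

prologue: push r2 -> mem[0xa0]=0x28, sp=0xa0
prologue: push r3 -> mem[0x9f]=0xbe, sp=0x9f
prologue: push r4 -> mem[0x9e]=0x4d, sp=0x9e
body[0] sub  r4, r1, r3 -> r4=0xad
body[1] xor  r1, r5, r1 -> r1=0x7e
body[2] mov  r2, r0 -> r2=0x29
body[3] sub  r2, r2, #1 -> r2=0x28
body[4] sub  r1, r3, #53 -> r1=0x89
body[5] add  r3, r5, #35 -> r3=0x38
epilogue: pop r4=0x4d, sp=0x9f
epilogue: pop r3=0xbe, sp=0xa0
epilogue: pop r2=0x28, sp=0xa1
r3 is callee-saved -> restored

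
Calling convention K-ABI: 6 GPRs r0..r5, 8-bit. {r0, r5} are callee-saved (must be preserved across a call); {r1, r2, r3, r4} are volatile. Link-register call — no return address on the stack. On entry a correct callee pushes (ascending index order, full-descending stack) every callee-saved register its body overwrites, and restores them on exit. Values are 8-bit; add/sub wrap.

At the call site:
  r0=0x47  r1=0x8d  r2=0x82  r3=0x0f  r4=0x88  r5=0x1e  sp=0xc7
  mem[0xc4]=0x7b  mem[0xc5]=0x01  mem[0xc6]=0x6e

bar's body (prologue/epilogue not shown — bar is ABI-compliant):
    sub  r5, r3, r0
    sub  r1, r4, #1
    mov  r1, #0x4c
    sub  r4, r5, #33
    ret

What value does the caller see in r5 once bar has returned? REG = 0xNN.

REG = 0x1e

prologue: push r5 -> mem[0xc6]=0x1e, sp=0xc6
body[0] sub  r5, r3, r0 -> r5=0xc8
body[1] sub  r1, r4, #1 -> r1=0x87
body[2] mov  r1, #0x4c -> r1=0x4c
body[3] sub  r4, r5, #33 -> r4=0xa7
epilogue: pop r5=0x1e, sp=0xc7
r5 is callee-saved -> restored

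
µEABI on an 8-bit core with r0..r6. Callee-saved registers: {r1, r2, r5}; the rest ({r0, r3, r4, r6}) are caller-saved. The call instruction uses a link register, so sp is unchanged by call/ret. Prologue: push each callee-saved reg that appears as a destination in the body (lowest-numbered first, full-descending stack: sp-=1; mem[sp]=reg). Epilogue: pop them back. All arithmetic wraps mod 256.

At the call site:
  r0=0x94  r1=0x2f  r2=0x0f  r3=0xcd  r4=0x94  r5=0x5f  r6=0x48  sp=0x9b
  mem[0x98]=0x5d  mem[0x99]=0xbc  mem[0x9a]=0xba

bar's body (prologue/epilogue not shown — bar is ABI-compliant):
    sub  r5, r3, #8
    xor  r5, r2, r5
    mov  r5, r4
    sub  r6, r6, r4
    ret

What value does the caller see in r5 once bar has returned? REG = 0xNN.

REG = 0x5f

prologue: push r5 -> mem[0x9a]=0x5f, sp=0x9a
body[0] sub  r5, r3, #8 -> r5=0xc5
body[1] xor  r5, r2, r5 -> r5=0xca
body[2] mov  r5, r4 -> r5=0x94
body[3] sub  r6, r6, r4 -> r6=0xb4
epilogue: pop r5=0x5f, sp=0x9b
r5 is callee-saved -> restored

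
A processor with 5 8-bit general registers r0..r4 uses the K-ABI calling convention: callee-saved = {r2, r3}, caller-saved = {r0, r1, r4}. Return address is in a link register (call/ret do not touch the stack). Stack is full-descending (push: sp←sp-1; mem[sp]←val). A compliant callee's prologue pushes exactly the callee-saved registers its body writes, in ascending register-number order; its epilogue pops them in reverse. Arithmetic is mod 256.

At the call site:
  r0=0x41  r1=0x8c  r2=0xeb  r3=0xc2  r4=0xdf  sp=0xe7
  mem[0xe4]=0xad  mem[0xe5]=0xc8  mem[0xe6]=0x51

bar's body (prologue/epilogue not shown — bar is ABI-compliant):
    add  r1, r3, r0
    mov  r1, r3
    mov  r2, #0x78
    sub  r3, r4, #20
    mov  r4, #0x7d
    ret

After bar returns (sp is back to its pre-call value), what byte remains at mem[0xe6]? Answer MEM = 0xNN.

prologue: push r2 -> mem[0xe6]=0xeb, sp=0xe6
prologue: push r3 -> mem[0xe5]=0xc2, sp=0xe5
body[0] add  r1, r3, r0 -> r1=0x03
body[1] mov  r1, r3 -> r1=0xc2
body[2] mov  r2, #0x78 -> r2=0x78
body[3] sub  r3, r4, #20 -> r3=0xcb
body[4] mov  r4, #0x7d -> r4=0x7d
epilogue: pop r3=0xc2, sp=0xe6
epilogue: pop r2=0xeb, sp=0xe7
prologue pushed ['r2', 'r3'] at ['0xe6', '0xe5']

MEM = 0xeb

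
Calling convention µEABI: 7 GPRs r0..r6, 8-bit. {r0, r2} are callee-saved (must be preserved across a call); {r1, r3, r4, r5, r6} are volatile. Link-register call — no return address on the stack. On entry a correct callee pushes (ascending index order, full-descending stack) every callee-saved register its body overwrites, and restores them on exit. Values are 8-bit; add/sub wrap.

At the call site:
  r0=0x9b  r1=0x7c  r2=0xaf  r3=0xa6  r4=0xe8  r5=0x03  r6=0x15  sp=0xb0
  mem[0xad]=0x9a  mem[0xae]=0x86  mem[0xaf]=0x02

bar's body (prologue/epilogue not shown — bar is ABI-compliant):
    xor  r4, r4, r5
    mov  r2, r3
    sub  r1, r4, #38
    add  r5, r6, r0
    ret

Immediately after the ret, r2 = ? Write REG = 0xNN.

REG = 0xaf

prologue: push r2 -> mem[0xaf]=0xaf, sp=0xaf
body[0] xor  r4, r4, r5 -> r4=0xeb
body[1] mov  r2, r3 -> r2=0xa6
body[2] sub  r1, r4, #38 -> r1=0xc5
body[3] add  r5, r6, r0 -> r5=0xb0
epilogue: pop r2=0xaf, sp=0xb0
r2 is callee-saved -> restored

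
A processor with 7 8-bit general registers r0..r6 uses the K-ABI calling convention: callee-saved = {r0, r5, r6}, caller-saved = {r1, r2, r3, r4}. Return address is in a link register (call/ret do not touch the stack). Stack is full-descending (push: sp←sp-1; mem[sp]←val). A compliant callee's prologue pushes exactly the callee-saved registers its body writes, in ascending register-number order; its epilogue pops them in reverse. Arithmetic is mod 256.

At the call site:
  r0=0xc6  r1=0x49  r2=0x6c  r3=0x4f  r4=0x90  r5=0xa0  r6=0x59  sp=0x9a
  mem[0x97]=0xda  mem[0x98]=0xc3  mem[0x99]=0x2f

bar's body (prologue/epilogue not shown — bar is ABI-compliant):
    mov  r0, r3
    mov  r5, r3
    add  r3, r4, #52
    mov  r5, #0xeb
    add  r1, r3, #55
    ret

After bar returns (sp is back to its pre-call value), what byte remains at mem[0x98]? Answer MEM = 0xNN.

prologue: push r0 -> mem[0x99]=0xc6, sp=0x99
prologue: push r5 -> mem[0x98]=0xa0, sp=0x98
body[0] mov  r0, r3 -> r0=0x4f
body[1] mov  r5, r3 -> r5=0x4f
body[2] add  r3, r4, #52 -> r3=0xc4
body[3] mov  r5, #0xeb -> r5=0xeb
body[4] add  r1, r3, #55 -> r1=0xfb
epilogue: pop r5=0xa0, sp=0x99
epilogue: pop r0=0xc6, sp=0x9a
prologue pushed ['r0', 'r5'] at ['0x99', '0x98']

MEM = 0xa0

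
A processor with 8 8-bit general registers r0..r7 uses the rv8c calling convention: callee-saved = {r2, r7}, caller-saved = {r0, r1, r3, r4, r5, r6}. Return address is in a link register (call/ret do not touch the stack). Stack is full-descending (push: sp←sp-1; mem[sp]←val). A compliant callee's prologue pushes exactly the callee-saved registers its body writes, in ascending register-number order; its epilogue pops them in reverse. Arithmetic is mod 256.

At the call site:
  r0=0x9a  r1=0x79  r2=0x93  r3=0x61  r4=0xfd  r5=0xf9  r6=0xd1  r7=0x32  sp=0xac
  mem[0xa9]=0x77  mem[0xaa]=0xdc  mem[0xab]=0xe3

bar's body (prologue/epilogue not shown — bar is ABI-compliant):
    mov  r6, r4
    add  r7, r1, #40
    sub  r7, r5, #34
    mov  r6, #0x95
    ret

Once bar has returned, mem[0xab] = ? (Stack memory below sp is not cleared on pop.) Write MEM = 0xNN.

prologue: push r7 → mem[0xab]=0x32, sp=0xab
body[0] mov  r6, r4 → r6=0xfd
body[1] add  r7, r1, #40 → r7=0xa1
body[2] sub  r7, r5, #34 → r7=0xd7
body[3] mov  r6, #0x95 → r6=0x95
epilogue: pop r7=0x32, sp=0xac
prologue pushed ['r7'] at ['0xab']

MEM = 0x32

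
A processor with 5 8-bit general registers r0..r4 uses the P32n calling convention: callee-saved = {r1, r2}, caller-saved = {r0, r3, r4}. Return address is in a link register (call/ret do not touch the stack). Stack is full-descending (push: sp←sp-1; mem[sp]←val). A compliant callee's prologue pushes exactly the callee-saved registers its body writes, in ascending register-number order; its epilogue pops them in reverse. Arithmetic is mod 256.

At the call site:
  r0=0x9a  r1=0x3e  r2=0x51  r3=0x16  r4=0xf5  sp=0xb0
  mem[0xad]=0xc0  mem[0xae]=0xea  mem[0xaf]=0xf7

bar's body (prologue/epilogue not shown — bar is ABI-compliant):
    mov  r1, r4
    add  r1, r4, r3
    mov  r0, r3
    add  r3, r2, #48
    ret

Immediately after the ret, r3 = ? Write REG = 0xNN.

prologue: push r1 -> mem[0xaf]=0x3e, sp=0xaf
body[0] mov  r1, r4 -> r1=0xf5
body[1] add  r1, r4, r3 -> r1=0x0b
body[2] mov  r0, r3 -> r0=0x16
body[3] add  r3, r2, #48 -> r3=0x81
epilogue: pop r1=0x3e, sp=0xb0
r3 is caller-saved -> body value

REG = 0x81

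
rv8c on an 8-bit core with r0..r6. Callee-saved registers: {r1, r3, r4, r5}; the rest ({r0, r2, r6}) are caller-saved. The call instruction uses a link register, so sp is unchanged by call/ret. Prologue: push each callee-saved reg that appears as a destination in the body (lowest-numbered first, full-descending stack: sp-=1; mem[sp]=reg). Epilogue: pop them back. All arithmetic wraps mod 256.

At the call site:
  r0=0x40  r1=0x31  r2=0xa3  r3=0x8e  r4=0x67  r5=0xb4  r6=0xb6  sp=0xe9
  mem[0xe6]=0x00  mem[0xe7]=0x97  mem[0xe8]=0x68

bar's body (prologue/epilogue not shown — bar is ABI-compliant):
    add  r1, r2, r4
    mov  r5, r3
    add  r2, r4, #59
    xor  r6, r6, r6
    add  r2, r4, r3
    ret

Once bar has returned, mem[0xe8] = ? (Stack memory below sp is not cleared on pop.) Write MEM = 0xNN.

prologue: push r1 -> mem[0xe8]=0x31, sp=0xe8
prologue: push r5 -> mem[0xe7]=0xb4, sp=0xe7
body[0] add  r1, r2, r4 -> r1=0x0a
body[1] mov  r5, r3 -> r5=0x8e
body[2] add  r2, r4, #59 -> r2=0xa2
body[3] xor  r6, r6, r6 -> r6=0x00
body[4] add  r2, r4, r3 -> r2=0xf5
epilogue: pop r5=0xb4, sp=0xe8
epilogue: pop r1=0x31, sp=0xe9
prologue pushed ['r1', 'r5'] at ['0xe8', '0xe7']

MEM = 0x31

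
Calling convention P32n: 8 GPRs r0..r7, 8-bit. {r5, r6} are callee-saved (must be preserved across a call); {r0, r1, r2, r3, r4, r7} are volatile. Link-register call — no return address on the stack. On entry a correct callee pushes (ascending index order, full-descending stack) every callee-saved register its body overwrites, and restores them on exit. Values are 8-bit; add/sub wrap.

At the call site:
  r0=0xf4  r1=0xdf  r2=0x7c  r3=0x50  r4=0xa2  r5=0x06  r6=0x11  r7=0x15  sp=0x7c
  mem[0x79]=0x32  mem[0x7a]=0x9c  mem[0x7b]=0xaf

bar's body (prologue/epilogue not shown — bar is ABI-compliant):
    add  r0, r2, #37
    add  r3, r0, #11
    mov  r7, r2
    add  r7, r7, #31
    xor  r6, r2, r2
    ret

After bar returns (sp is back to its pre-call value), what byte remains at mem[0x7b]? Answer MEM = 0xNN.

MEM = 0x11

prologue: push r6 → mem[0x7b]=0x11, sp=0x7b
body[0] add  r0, r2, #37 → r0=0xa1
body[1] add  r3, r0, #11 → r3=0xac
body[2] mov  r7, r2 → r7=0x7c
body[3] add  r7, r7, #31 → r7=0x9b
body[4] xor  r6, r2, r2 → r6=0x00
epilogue: pop r6=0x11, sp=0x7c
prologue pushed ['r6'] at ['0x7b']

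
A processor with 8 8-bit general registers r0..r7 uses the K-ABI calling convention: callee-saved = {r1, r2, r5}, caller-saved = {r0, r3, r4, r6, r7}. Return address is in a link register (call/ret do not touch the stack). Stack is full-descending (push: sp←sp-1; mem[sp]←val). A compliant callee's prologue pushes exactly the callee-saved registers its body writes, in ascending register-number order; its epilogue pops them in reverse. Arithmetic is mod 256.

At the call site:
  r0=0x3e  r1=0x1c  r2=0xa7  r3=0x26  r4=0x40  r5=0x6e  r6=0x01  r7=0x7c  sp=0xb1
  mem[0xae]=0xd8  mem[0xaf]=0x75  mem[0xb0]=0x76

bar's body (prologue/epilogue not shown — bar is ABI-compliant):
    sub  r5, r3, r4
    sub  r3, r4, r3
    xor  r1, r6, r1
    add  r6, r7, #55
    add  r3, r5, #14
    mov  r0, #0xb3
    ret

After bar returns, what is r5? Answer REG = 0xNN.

REG = 0x6e

prologue: push r1 -> mem[0xb0]=0x1c, sp=0xb0
prologue: push r5 -> mem[0xaf]=0x6e, sp=0xaf
body[0] sub  r5, r3, r4 -> r5=0xe6
body[1] sub  r3, r4, r3 -> r3=0x1a
body[2] xor  r1, r6, r1 -> r1=0x1d
body[3] add  r6, r7, #55 -> r6=0xb3
body[4] add  r3, r5, #14 -> r3=0xf4
body[5] mov  r0, #0xb3 -> r0=0xb3
epilogue: pop r5=0x6e, sp=0xb0
epilogue: pop r1=0x1c, sp=0xb1
r5 is callee-saved -> restored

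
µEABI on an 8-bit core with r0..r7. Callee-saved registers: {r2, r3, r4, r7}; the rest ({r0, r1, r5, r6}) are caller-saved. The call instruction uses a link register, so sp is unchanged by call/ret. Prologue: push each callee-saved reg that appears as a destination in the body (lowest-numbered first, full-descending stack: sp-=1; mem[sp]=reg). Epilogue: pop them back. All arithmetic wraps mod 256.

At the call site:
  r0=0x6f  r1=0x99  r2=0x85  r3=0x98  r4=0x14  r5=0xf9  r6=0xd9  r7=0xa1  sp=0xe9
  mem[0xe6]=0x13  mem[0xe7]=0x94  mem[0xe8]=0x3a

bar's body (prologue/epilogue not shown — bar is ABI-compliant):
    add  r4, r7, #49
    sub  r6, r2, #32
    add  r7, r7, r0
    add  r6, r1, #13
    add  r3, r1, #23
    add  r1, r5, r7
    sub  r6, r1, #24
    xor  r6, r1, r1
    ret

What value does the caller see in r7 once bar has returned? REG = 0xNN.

prologue: push r3 → mem[0xe8]=0x98, sp=0xe8
prologue: push r4 → mem[0xe7]=0x14, sp=0xe7
prologue: push r7 → mem[0xe6]=0xa1, sp=0xe6
body[0] add  r4, r7, #49 → r4=0xd2
body[1] sub  r6, r2, #32 → r6=0x65
body[2] add  r7, r7, r0 → r7=0x10
body[3] add  r6, r1, #13 → r6=0xa6
body[4] add  r3, r1, #23 → r3=0xb0
body[5] add  r1, r5, r7 → r1=0x09
body[6] sub  r6, r1, #24 → r6=0xf1
body[7] xor  r6, r1, r1 → r6=0x00
epilogue: pop r7=0xa1, sp=0xe7
epilogue: pop r4=0x14, sp=0xe8
epilogue: pop r3=0x98, sp=0xe9
r7 is callee-saved → restored

REG = 0xa1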